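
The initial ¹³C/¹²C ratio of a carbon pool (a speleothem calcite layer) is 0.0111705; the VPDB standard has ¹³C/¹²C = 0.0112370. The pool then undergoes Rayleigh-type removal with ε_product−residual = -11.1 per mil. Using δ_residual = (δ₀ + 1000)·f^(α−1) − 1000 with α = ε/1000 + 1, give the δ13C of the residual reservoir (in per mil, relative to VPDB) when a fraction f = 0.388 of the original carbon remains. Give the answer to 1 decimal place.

δ₀ = (0.0111705/0.0112370 − 1)×1000 = (0.994082 − 1)×1000 = -5.918 per mil
α − 1 = ε/1000 = -0.0111
f^(α−1) = 0.388^(-0.0111) = 1.010564
δ_res = (-5.918 + 1000) × 1.010564 − 1000 = 1004.584 − 1000 = 4.58 per mil

4.6 per mil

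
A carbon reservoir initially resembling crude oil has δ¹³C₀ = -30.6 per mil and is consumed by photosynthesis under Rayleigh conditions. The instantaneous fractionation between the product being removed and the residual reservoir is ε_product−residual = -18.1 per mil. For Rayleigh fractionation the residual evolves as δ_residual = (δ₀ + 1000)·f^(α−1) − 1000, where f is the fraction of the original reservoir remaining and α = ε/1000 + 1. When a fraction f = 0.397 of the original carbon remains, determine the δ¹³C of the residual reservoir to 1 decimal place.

Rayleigh residual: δ_res = (δ₀ + 1000)·f^(α−1) − 1000
α = ε/1000 + 1 = 0.98190, so α − 1 = -0.01810
f^(α−1) = 0.397^(-0.01810) = 1.016862
δ_res = (-30.6 + 1000) × 1.016862 − 1000 = 985.746 − 1000 = -14.25 per mil

-14.3 per mil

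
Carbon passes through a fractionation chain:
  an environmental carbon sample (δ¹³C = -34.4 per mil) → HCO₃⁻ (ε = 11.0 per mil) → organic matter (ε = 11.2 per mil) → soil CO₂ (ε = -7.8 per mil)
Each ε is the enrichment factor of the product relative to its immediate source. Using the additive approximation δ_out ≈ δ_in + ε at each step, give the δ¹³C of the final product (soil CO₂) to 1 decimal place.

step 1: δ ≈ -34.4 + (11.0) = -23.4 per mil
step 2: δ ≈ -23.4 + (11.2) = -12.2 per mil
step 3: δ ≈ -12.2 + (-7.8) = -20.0 per mil

-20.0 per mil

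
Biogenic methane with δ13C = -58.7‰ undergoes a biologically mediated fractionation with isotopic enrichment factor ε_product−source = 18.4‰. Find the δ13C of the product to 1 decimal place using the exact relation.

To first order, δ_product ≈ δ_source + ε = -40.3‰.
Exactly, δ_product = (δ_source + 1000)·(ε/1000 + 1) − 1000.
δ_product = (-58.7 + 1000) × (18.4/1000 + 1) − 1000
δ_product = -41.38‰

-41.4‰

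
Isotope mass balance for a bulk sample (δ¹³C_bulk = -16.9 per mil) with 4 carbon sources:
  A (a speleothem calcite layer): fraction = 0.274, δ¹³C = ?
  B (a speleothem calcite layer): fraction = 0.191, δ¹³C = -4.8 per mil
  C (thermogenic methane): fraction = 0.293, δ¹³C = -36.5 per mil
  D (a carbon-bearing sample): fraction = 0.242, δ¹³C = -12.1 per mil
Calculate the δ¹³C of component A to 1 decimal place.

Isotope mass balance: δ_bulk = Σ fᵢ·δᵢ.
-16.9 = 0.274×δ_A + 0.191×(-4.8) + 0.293×(-36.5) + 0.242×(-12.1)
0.274·δ_A = -16.9 − (-14.540) = -2.360
δ_A = -2.360 / 0.274 = -8.61 per mil

-8.6 per mil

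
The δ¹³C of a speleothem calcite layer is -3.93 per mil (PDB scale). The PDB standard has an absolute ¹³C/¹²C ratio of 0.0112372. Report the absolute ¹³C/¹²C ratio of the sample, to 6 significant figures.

R_sample = R_standard × (δ¹³C/1000 + 1)
R_sample = 0.0112372 × (-3.93/1000 + 1) = 0.0112372 × 0.996070
R_sample = 0.0111930

0.0111930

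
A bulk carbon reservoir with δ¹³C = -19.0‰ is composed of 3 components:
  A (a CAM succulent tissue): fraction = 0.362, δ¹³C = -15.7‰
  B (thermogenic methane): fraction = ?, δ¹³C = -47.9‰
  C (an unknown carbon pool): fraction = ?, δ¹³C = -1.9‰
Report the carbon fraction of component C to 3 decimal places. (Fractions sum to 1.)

0.375

Let f_C and f_B be the unknown fractions; fractions sum to 1 so f_C + f_B = 0.638.
Mass balance: Σ fᵢ·δᵢ = δ_bulk ⇒ f_C·(-1.9) + f_B·(-47.9) = -19.0 − (-5.683) = -13.317
Substitute f_B = 0.638 − f_C:
f_C·(-1.9 − -47.9) = -13.317 − 0.638×(-47.9) = 17.244
f_C = 17.244 / 46.0 = 0.3749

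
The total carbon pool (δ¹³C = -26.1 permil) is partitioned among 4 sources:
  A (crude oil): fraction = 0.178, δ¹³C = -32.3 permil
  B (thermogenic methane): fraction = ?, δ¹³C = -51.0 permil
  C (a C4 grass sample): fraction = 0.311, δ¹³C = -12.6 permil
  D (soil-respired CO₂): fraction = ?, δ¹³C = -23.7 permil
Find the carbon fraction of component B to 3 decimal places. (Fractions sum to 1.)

Let f_B and f_D be the unknown fractions; fractions sum to 1 so f_B + f_D = 0.511.
Mass balance: Σ fᵢ·δᵢ = δ_bulk ⇒ f_B·(-51.0) + f_D·(-23.7) = -26.1 − (-9.668) = -16.432
Substitute f_D = 0.511 − f_B:
f_B·(-51.0 − -23.7) = -16.432 − 0.511×(-23.7) = -4.321
f_B = -4.321 / -27.3 = 0.1583

0.158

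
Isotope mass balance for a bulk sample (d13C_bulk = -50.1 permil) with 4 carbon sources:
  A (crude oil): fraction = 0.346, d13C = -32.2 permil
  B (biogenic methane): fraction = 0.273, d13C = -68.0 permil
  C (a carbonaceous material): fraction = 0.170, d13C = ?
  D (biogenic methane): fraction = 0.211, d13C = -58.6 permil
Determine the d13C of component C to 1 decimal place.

Isotope mass balance: δ_bulk = Σ fᵢ·δᵢ.
-50.1 = 0.346×(-32.2) + 0.273×(-68.0) + 0.170×δ_C + 0.211×(-58.6)
0.170·δ_C = -50.1 − (-42.070) = -8.030
δ_C = -8.030 / 0.170 = -47.24 permil

-47.2 permil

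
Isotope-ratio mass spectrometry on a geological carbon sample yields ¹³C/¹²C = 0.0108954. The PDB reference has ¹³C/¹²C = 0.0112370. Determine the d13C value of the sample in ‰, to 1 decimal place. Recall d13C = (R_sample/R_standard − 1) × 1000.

d13C = (R_sample / R_standard − 1) × 1000
R_sample / R_standard = 0.0108954 / 0.0112370 = 0.969600
d13C = (0.969600 − 1) × 1000 = -30.40‰

-30.4‰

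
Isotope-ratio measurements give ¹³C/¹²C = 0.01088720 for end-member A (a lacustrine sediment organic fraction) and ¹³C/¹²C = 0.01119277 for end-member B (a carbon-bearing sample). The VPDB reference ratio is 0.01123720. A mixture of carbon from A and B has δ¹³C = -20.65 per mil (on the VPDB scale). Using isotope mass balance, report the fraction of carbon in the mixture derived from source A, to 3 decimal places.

0.614

δ_A = (0.01088720/0.01123720 − 1)×1000 = (0.968853 − 1)×1000 = -31.147 per mil
δ_B = (0.01119277/0.01123720 − 1)×1000 = (0.996046 − 1)×1000 = -3.954 per mil
f_A = (δ_mix − δ_B)/(δ_A − δ_B) = (-20.65 − (-3.954))/(-31.147 − (-3.954))
f_A = -16.696 / -27.193 = 0.6140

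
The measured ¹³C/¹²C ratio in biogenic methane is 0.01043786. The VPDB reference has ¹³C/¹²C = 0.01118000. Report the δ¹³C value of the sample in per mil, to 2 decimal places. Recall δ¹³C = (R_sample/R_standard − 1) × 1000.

δ¹³C = (R_sample / R_standard − 1) × 1000
R_sample / R_standard = 0.01043786 / 0.01118000 = 0.933619
δ¹³C = (0.933619 − 1) × 1000 = -66.381 per mil

-66.38 per mil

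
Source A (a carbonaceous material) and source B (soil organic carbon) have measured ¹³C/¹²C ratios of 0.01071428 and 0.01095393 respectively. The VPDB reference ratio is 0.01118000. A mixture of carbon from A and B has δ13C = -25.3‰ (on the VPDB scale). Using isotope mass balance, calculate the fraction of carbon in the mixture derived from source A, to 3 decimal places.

δ_A = (0.01071428/0.01118000 − 1)×1000 = (0.958343 − 1)×1000 = -41.657‰
δ_B = (0.01095393/0.01118000 − 1)×1000 = (0.979779 − 1)×1000 = -20.221‰
f_A = (δ_mix − δ_B)/(δ_A − δ_B) = (-25.3 − (-20.221))/(-41.657 − (-20.221))
f_A = -5.079 / -21.436 = 0.2369

0.237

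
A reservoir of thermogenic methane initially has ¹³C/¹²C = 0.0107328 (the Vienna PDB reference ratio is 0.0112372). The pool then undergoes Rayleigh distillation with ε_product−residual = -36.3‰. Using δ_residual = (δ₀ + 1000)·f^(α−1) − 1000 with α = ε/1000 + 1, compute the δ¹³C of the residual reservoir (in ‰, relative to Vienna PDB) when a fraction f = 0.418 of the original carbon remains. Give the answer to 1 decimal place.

δ₀ = (0.0107328/0.0112372 − 1)×1000 = (0.955113 − 1)×1000 = -44.887‰
α − 1 = ε/1000 = -0.0363
f^(α−1) = 0.418^(-0.0363) = 1.032170
δ_res = (-44.887 + 1000) × 1.032170 − 1000 = 985.840 − 1000 = -14.16‰

-14.2‰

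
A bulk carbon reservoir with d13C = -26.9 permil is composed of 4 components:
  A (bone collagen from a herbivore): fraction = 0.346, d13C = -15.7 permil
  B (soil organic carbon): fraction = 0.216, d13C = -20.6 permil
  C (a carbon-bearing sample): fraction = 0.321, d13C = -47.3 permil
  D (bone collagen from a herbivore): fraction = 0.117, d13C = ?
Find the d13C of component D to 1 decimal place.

Isotope mass balance: δ_bulk = Σ fᵢ·δᵢ.
-26.9 = 0.346×(-15.7) + 0.216×(-20.6) + 0.321×(-47.3) + 0.117×δ_D
0.117·δ_D = -26.9 − (-25.065) = -1.835
δ_D = -1.835 / 0.117 = -15.68 permil

-15.7 permil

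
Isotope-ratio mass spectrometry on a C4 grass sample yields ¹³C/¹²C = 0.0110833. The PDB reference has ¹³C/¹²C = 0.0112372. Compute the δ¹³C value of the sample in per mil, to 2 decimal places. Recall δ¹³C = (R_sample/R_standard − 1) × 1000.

δ¹³C = (R_sample / R_standard − 1) × 1000
R_sample / R_standard = 0.0110833 / 0.0112372 = 0.986304
δ¹³C = (0.986304 − 1) × 1000 = -13.696 per mil

-13.70 per mil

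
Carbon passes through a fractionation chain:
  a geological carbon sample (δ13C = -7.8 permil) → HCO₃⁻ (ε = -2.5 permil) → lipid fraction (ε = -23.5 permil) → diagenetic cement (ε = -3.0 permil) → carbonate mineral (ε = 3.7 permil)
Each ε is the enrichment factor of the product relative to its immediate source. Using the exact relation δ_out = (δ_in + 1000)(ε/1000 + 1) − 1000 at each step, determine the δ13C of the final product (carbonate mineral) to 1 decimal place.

step 1: δ = (-7.80 + 1000)·(-2.5/1000 + 1) − 1000 = -10.28 permil
step 2: δ = (-10.28 + 1000)·(-23.5/1000 + 1) − 1000 = -33.54 permil
step 3: δ = (-33.54 + 1000)·(-3.0/1000 + 1) − 1000 = -36.44 permil
step 4: δ = (-36.44 + 1000)·(3.7/1000 + 1) − 1000 = -32.87 permil

-32.9 permil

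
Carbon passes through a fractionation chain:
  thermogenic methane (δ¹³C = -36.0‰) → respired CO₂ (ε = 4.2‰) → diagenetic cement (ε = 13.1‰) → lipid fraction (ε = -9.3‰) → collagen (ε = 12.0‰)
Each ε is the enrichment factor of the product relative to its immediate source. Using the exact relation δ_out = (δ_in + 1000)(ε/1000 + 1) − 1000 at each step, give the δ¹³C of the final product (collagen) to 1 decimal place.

-16.7‰

step 1: δ = (-36.00 + 1000)·(4.2/1000 + 1) − 1000 = -31.95‰
step 2: δ = (-31.95 + 1000)·(13.1/1000 + 1) − 1000 = -19.27‰
step 3: δ = (-19.27 + 1000)·(-9.3/1000 + 1) − 1000 = -28.39‰
step 4: δ = (-28.39 + 1000)·(12.0/1000 + 1) − 1000 = -16.73‰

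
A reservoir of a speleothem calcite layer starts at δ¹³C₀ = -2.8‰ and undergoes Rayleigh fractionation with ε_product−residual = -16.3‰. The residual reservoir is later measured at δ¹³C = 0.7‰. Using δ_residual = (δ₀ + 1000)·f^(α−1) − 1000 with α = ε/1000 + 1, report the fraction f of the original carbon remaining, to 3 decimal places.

0.807

α − 1 = ε/1000 = -0.0163
(δ_res + 1000)/(δ₀ + 1000) = (0.7 + 1000)/(-2.8 + 1000) = 1000.7/997.2 = 1.003510
f = 1.003510^(1/-0.0163) = exp(ln(1.003510)/-0.0163) = exp(0.00350/-0.0163)
f = exp(-0.2149) = 0.8066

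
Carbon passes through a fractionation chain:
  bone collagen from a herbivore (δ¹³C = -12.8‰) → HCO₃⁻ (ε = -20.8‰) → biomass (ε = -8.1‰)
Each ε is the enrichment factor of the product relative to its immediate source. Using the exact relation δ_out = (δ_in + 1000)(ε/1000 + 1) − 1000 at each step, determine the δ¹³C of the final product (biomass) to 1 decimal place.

-41.2‰

step 1: δ = (-12.80 + 1000)·(-20.8/1000 + 1) − 1000 = -33.33‰
step 2: δ = (-33.33 + 1000)·(-8.1/1000 + 1) − 1000 = -41.16‰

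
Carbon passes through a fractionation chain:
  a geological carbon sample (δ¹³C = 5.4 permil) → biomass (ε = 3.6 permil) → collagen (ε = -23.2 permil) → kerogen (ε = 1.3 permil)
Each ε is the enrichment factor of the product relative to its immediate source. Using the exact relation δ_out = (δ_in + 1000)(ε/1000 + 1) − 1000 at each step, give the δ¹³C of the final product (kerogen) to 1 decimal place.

-13.1 permil

step 1: δ = (5.40 + 1000)·(3.6/1000 + 1) − 1000 = 9.02 permil
step 2: δ = (9.02 + 1000)·(-23.2/1000 + 1) − 1000 = -14.39 permil
step 3: δ = (-14.39 + 1000)·(1.3/1000 + 1) − 1000 = -13.11 permil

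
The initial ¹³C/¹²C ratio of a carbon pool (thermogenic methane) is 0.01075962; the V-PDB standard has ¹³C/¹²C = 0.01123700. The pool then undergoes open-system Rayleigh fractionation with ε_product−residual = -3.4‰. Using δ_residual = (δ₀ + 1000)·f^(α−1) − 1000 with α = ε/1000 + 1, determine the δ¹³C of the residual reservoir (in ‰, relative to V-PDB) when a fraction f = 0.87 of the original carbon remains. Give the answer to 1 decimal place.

-42.0‰

δ₀ = (0.01075962/0.01123700 − 1)×1000 = (0.957517 − 1)×1000 = -42.483‰
α − 1 = ε/1000 = -0.0034
f^(α−1) = 0.87^(-0.0034) = 1.000474
δ_res = (-42.483 + 1000) × 1.000474 − 1000 = 957.971 − 1000 = -42.03‰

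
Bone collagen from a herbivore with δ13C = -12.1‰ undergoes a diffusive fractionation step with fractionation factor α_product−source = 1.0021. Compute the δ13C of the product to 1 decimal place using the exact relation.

δ_product = (δ_source + 1000)·α − 1000
δ_product = (-12.1 + 1000) × 1.0021 − 1000
δ_product = 989.975 − 1000 = -10.03‰

-10.0‰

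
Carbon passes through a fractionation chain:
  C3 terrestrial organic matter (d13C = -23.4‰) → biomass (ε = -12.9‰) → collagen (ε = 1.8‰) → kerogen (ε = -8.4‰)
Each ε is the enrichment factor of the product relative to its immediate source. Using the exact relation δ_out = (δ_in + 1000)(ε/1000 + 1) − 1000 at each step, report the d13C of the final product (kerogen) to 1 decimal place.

step 1: δ = (-23.40 + 1000)·(-12.9/1000 + 1) − 1000 = -36.00‰
step 2: δ = (-36.00 + 1000)·(1.8/1000 + 1) − 1000 = -34.26‰
step 3: δ = (-34.26 + 1000)·(-8.4/1000 + 1) − 1000 = -42.38‰

-42.4‰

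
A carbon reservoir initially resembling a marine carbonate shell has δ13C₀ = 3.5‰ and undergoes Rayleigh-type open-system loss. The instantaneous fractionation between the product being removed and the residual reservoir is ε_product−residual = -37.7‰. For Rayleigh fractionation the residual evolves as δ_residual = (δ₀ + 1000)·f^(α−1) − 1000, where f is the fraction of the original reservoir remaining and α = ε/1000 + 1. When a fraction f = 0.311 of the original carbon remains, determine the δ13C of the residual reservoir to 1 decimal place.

Rayleigh residual: δ_res = (δ₀ + 1000)·f^(α−1) − 1000
α = ε/1000 + 1 = 0.96230, so α − 1 = -0.03770
f^(α−1) = 0.311^(-0.03770) = 1.045016
δ_res = (3.5 + 1000) × 1.045016 − 1000 = 1048.674 − 1000 = 48.67‰

48.7‰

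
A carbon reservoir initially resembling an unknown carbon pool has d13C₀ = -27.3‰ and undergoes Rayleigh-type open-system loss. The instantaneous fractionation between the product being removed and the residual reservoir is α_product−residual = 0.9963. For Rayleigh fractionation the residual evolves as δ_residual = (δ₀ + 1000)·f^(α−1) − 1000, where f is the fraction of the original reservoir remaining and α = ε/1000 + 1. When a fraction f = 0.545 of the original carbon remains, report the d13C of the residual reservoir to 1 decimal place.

-25.1‰

Rayleigh residual: δ_res = (δ₀ + 1000)·f^(α−1) − 1000
α − 1 = -0.00370
f^(α−1) = 0.545^(-0.00370) = 1.002248
δ_res = (-27.3 + 1000) × 1.002248 − 1000 = 974.887 − 1000 = -25.11‰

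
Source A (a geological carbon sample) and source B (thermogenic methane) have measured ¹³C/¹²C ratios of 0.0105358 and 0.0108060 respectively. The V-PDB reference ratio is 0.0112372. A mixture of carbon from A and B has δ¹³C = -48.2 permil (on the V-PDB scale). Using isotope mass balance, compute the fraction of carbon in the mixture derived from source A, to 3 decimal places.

0.409

δ_A = (0.0105358/0.0112372 − 1)×1000 = (0.937582 − 1)×1000 = -62.418 permil
δ_B = (0.0108060/0.0112372 − 1)×1000 = (0.961627 − 1)×1000 = -38.373 permil
f_A = (δ_mix − δ_B)/(δ_A − δ_B) = (-48.2 − (-38.373))/(-62.418 − (-38.373))
f_A = -9.827 / -24.045 = 0.4087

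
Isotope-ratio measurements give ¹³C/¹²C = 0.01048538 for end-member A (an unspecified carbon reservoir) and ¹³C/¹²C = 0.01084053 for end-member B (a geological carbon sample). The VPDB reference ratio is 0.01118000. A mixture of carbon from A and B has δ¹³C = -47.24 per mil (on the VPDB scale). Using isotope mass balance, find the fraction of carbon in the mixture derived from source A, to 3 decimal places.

δ_A = (0.01048538/0.01118000 − 1)×1000 = (0.937869 − 1)×1000 = -62.131 per mil
δ_B = (0.01084053/0.01118000 − 1)×1000 = (0.969636 − 1)×1000 = -30.364 per mil
f_A = (δ_mix − δ_B)/(δ_A − δ_B) = (-47.24 − (-30.364))/(-62.131 − (-30.364))
f_A = -16.876 / -31.767 = 0.5312

0.531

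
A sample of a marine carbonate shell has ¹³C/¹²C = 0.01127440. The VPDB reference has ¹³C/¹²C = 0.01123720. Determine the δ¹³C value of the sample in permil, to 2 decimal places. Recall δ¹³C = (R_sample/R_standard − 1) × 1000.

3.31 permil

δ¹³C = (R_sample / R_standard − 1) × 1000
R_sample / R_standard = 0.01127440 / 0.01123720 = 1.003310
δ¹³C = (1.003310 − 1) × 1000 = 3.310 permil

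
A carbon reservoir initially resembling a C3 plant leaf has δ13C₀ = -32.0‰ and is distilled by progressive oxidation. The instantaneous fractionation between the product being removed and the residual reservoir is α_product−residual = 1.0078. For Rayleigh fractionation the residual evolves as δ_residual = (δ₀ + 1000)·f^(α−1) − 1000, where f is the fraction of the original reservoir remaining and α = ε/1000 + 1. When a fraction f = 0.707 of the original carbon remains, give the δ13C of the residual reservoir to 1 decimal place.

-34.6‰

Rayleigh residual: δ_res = (δ₀ + 1000)·f^(α−1) − 1000
α − 1 = 0.00780
f^(α−1) = 0.707^(0.00780) = 0.997299
δ_res = (-32.0 + 1000) × 0.997299 − 1000 = 965.386 − 1000 = -34.61‰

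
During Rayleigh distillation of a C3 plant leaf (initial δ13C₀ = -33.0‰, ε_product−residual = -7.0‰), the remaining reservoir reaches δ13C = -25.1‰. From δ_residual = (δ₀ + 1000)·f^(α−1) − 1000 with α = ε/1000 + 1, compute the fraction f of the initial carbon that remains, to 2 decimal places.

0.31

α − 1 = ε/1000 = -0.0070
(δ_res + 1000)/(δ₀ + 1000) = (-25.1 + 1000)/(-33.0 + 1000) = 974.9/967.0 = 1.008170
f = 1.008170^(1/-0.0070) = exp(ln(1.008170)/-0.0070) = exp(0.00814/-0.0070)
f = exp(-1.1623) = 0.3128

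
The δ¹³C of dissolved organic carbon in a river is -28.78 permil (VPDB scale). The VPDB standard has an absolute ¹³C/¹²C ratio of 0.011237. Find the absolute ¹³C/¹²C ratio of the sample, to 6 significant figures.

0.0109136

R_sample = R_standard × (δ¹³C/1000 + 1)
R_sample = 0.011237 × (-28.78/1000 + 1) = 0.011237 × 0.971220
R_sample = 0.0109136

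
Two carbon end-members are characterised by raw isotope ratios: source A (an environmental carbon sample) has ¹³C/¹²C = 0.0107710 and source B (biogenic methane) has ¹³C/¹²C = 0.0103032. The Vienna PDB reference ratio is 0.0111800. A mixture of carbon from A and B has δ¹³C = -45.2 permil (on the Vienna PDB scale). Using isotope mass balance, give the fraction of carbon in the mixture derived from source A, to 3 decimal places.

0.794

δ_A = (0.0107710/0.0111800 − 1)×1000 = (0.963417 − 1)×1000 = -36.583 permil
δ_B = (0.0103032/0.0111800 − 1)×1000 = (0.921574 − 1)×1000 = -78.426 permil
f_A = (δ_mix − δ_B)/(δ_A − δ_B) = (-45.2 − (-78.426))/(-36.583 − (-78.426))
f_A = 33.226 / 41.843 = 0.7941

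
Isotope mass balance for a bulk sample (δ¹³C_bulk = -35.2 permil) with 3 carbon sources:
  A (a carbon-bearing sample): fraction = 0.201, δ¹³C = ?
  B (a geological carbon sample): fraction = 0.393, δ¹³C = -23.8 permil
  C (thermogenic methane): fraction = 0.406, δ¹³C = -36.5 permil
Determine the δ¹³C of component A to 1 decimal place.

-54.9 permil

Isotope mass balance: δ_bulk = Σ fᵢ·δᵢ.
-35.2 = 0.201×δ_A + 0.393×(-23.8) + 0.406×(-36.5)
0.201·δ_A = -35.2 − (-24.172) = -11.028
δ_A = -11.028 / 0.201 = -54.86 permil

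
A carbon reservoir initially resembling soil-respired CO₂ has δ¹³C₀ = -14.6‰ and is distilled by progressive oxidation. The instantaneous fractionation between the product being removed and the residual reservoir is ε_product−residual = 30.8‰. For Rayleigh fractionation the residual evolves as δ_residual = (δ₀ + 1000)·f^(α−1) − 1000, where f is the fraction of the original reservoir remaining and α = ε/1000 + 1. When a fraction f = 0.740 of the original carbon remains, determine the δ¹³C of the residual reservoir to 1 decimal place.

-23.7‰

Rayleigh residual: δ_res = (δ₀ + 1000)·f^(α−1) − 1000
α = ε/1000 + 1 = 1.03080, so α − 1 = 0.03080
f^(α−1) = 0.740^(0.03080) = 0.990769
δ_res = (-14.6 + 1000) × 0.990769 − 1000 = 976.304 − 1000 = -23.70‰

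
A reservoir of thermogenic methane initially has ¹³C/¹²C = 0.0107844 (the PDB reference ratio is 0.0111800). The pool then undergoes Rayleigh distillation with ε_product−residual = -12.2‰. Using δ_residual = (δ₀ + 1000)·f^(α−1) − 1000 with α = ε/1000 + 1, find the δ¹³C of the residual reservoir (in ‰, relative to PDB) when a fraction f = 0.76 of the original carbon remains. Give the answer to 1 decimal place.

δ₀ = (0.0107844/0.0111800 − 1)×1000 = (0.964615 − 1)×1000 = -35.385‰
α − 1 = ε/1000 = -0.0122
f^(α−1) = 0.76^(-0.0122) = 1.003354
δ_res = (-35.385 + 1000) × 1.003354 − 1000 = 967.850 − 1000 = -32.15‰

-32.1‰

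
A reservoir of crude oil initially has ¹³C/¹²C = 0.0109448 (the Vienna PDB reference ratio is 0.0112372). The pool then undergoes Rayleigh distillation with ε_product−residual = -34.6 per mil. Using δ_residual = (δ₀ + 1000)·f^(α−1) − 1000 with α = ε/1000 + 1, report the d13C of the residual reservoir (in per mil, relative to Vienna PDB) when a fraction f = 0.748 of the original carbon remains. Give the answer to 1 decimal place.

-16.2 per mil

δ₀ = (0.0109448/0.0112372 − 1)×1000 = (0.973979 − 1)×1000 = -26.021 per mil
α − 1 = ε/1000 = -0.0346
f^(α−1) = 0.748^(-0.0346) = 1.010097
δ_res = (-26.021 + 1000) × 1.010097 − 1000 = 983.813 − 1000 = -16.19 per mil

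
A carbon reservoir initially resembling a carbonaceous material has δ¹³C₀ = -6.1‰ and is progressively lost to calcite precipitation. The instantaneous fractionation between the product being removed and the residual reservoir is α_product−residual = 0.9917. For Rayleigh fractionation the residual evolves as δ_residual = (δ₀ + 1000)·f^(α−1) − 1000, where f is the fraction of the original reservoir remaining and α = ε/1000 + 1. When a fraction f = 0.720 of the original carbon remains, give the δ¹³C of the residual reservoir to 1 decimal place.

-3.4‰

Rayleigh residual: δ_res = (δ₀ + 1000)·f^(α−1) − 1000
α − 1 = -0.00830
f^(α−1) = 0.720^(-0.00830) = 1.002730
δ_res = (-6.1 + 1000) × 1.002730 − 1000 = 996.614 − 1000 = -3.39‰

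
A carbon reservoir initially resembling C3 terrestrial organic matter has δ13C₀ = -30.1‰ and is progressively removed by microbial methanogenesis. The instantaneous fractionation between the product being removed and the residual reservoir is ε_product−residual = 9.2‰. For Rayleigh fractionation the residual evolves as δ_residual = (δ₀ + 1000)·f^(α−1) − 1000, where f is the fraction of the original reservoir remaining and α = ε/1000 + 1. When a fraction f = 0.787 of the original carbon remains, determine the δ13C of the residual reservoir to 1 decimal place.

Rayleigh residual: δ_res = (δ₀ + 1000)·f^(α−1) − 1000
α = ε/1000 + 1 = 1.00920, so α − 1 = 0.00920
f^(α−1) = 0.787^(0.00920) = 0.997799
δ_res = (-30.1 + 1000) × 0.997799 − 1000 = 967.765 − 1000 = -32.23‰

-32.2‰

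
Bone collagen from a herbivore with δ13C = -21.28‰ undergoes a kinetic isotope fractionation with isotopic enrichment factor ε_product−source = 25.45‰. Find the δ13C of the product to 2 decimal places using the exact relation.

To first order, δ_product ≈ δ_source + ε = 4.17‰.
Exactly, δ_product = (δ_source + 1000)·(ε/1000 + 1) − 1000.
δ_product = (-21.28 + 1000) × (25.45/1000 + 1) − 1000
δ_product = 3.628‰

3.63‰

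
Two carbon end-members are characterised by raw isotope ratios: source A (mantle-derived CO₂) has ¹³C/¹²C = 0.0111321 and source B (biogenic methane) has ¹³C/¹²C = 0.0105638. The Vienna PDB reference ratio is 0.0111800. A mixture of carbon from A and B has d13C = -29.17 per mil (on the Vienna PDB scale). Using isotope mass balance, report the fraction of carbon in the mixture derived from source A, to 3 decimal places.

0.510

δ_A = (0.0111321/0.0111800 − 1)×1000 = (0.995716 − 1)×1000 = -4.284 per mil
δ_B = (0.0105638/0.0111800 − 1)×1000 = (0.944884 − 1)×1000 = -55.116 per mil
f_A = (δ_mix − δ_B)/(δ_A − δ_B) = (-29.17 − (-55.116))/(-4.284 − (-55.116))
f_A = 25.946 / 50.832 = 0.5104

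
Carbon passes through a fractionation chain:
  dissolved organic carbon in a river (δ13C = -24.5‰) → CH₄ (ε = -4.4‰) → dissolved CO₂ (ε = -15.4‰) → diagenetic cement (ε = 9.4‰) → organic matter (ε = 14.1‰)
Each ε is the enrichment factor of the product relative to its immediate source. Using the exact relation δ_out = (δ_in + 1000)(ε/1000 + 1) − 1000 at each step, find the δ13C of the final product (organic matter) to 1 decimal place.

step 1: δ = (-24.50 + 1000)·(-4.4/1000 + 1) − 1000 = -28.79‰
step 2: δ = (-28.79 + 1000)·(-15.4/1000 + 1) − 1000 = -43.75‰
step 3: δ = (-43.75 + 1000)·(9.4/1000 + 1) − 1000 = -34.76‰
step 4: δ = (-34.76 + 1000)·(14.1/1000 + 1) − 1000 = -21.15‰

-21.2‰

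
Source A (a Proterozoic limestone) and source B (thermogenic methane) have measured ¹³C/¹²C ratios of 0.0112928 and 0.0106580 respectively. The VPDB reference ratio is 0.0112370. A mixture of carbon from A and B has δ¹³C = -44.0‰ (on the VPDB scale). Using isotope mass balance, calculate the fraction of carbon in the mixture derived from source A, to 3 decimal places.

0.133

δ_A = (0.0112928/0.0112370 − 1)×1000 = (1.004966 − 1)×1000 = 4.966‰
δ_B = (0.0106580/0.0112370 − 1)×1000 = (0.948474 − 1)×1000 = -51.526‰
f_A = (δ_mix − δ_B)/(δ_A − δ_B) = (-44.0 − (-51.526))/(4.966 − (-51.526))
f_A = 7.526 / 56.492 = 0.1332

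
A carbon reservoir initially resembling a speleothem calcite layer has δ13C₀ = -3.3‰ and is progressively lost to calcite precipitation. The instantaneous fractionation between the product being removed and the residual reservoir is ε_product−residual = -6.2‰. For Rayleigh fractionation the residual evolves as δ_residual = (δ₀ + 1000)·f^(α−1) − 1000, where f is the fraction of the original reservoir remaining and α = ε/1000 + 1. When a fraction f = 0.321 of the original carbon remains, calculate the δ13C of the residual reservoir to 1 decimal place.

Rayleigh residual: δ_res = (δ₀ + 1000)·f^(α−1) − 1000
α = ε/1000 + 1 = 0.99380, so α − 1 = -0.00620
f^(α−1) = 0.321^(-0.00620) = 1.007070
δ_res = (-3.3 + 1000) × 1.007070 − 1000 = 1003.747 − 1000 = 3.75‰

3.7‰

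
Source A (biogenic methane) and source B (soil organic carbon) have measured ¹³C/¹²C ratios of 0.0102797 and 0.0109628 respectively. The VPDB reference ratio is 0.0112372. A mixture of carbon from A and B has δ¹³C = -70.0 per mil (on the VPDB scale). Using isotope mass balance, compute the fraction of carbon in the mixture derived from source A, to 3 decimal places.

δ_A = (0.0102797/0.0112372 − 1)×1000 = (0.914792 − 1)×1000 = -85.208 per mil
δ_B = (0.0109628/0.0112372 − 1)×1000 = (0.975581 − 1)×1000 = -24.419 per mil
f_A = (δ_mix − δ_B)/(δ_A − δ_B) = (-70.0 − (-24.419))/(-85.208 − (-24.419))
f_A = -45.581 / -60.789 = 0.7498

0.750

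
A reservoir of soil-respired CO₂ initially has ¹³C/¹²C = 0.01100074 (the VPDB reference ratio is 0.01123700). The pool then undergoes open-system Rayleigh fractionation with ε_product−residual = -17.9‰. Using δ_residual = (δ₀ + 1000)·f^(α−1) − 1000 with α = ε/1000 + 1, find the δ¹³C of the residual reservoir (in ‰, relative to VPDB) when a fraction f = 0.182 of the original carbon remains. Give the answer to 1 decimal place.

δ₀ = (0.01100074/0.01123700 − 1)×1000 = (0.978975 − 1)×1000 = -21.025‰
α − 1 = ε/1000 = -0.0179
f^(α−1) = 0.182^(-0.0179) = 1.030967
δ_res = (-21.025 + 1000) × 1.030967 − 1000 = 1009.291 − 1000 = 9.29‰

9.3‰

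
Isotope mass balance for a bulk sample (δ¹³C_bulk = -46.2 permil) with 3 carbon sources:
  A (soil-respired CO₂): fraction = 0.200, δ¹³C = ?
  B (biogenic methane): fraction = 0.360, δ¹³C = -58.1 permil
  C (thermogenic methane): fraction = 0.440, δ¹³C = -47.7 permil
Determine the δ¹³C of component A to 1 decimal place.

-21.5 permil

Isotope mass balance: δ_bulk = Σ fᵢ·δᵢ.
-46.2 = 0.200×δ_A + 0.360×(-58.1) + 0.440×(-47.7)
0.200·δ_A = -46.2 − (-41.904) = -4.296
δ_A = -4.296 / 0.200 = -21.48 permil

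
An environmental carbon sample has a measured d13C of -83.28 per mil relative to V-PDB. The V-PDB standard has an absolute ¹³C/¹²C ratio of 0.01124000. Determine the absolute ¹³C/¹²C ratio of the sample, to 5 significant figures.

R_sample = R_standard × (d13C/1000 + 1)
R_sample = 0.01124000 × (-83.28/1000 + 1) = 0.01124000 × 0.916720
R_sample = 0.0103039

0.010304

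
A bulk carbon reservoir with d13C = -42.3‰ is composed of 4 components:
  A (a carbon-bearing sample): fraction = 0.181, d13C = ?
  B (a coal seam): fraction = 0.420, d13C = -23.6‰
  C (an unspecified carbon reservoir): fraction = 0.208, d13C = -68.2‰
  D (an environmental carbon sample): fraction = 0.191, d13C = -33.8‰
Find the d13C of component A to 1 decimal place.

-64.9‰

Isotope mass balance: δ_bulk = Σ fᵢ·δᵢ.
-42.3 = 0.181×δ_A + 0.420×(-23.6) + 0.208×(-68.2) + 0.191×(-33.8)
0.181·δ_A = -42.3 − (-30.553) = -11.747
δ_A = -11.747 / 0.181 = -64.90‰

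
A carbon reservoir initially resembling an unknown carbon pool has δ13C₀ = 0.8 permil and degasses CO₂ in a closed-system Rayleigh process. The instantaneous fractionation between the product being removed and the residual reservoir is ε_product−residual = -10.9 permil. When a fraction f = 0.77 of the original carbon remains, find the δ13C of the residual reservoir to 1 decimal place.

Rayleigh residual: δ_res = (δ₀ + 1000)·f^(α−1) − 1000
α = ε/1000 + 1 = 0.98910, so α − 1 = -0.01090
f^(α−1) = 0.77^(-0.01090) = 1.002853
δ_res = (0.8 + 1000) × 1.002853 − 1000 = 1003.655 − 1000 = 3.66 permil

3.7 permil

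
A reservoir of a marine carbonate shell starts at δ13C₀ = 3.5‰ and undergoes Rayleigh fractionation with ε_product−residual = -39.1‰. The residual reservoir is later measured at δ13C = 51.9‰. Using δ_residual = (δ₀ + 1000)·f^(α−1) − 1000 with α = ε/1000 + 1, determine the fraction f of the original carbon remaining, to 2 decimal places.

α − 1 = ε/1000 = -0.0391
(δ_res + 1000)/(δ₀ + 1000) = (51.9 + 1000)/(3.5 + 1000) = 1051.9/1003.5 = 1.048231
f = 1.048231^(1/-0.0391) = exp(ln(1.048231)/-0.0391) = exp(0.04710/-0.0391)
f = exp(-1.2047) = 0.2998

0.30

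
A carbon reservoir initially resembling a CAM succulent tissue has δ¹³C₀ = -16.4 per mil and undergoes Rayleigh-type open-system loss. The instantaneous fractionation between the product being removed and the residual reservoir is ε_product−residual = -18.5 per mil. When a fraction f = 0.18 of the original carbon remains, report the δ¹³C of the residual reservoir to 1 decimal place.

Rayleigh residual: δ_res = (δ₀ + 1000)·f^(α−1) − 1000
α = ε/1000 + 1 = 0.98150, so α − 1 = -0.01850
f^(α−1) = 0.18^(-0.01850) = 1.032232
δ_res = (-16.4 + 1000) × 1.032232 − 1000 = 1015.304 − 1000 = 15.30 per mil

15.3 per mil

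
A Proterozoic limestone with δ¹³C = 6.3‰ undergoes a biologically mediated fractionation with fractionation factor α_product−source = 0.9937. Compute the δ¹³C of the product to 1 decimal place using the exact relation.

0.0‰

δ_product = (δ_source + 1000)·α − 1000
δ_product = (6.3 + 1000) × 0.9937 − 1000
δ_product = 999.960 − 1000 = -0.04‰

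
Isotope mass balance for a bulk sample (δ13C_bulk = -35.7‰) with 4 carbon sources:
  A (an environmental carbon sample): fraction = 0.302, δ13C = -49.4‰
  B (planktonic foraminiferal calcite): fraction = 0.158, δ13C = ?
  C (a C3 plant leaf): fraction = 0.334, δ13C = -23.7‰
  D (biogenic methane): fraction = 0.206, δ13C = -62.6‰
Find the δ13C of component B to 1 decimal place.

Isotope mass balance: δ_bulk = Σ fᵢ·δᵢ.
-35.7 = 0.302×(-49.4) + 0.158×δ_B + 0.334×(-23.7) + 0.206×(-62.6)
0.158·δ_B = -35.7 − (-35.730) = 0.030
δ_B = 0.030 / 0.158 = 0.19‰

0.2‰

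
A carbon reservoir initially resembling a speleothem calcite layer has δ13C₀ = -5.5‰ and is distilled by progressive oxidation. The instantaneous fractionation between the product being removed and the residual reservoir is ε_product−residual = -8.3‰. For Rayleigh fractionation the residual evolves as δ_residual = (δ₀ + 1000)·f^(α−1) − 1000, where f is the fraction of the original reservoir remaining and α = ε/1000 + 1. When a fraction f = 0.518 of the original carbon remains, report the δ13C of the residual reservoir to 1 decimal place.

-0.1‰

Rayleigh residual: δ_res = (δ₀ + 1000)·f^(α−1) − 1000
α = ε/1000 + 1 = 0.99170, so α − 1 = -0.00830
f^(α−1) = 0.518^(-0.00830) = 1.005475
δ_res = (-5.5 + 1000) × 1.005475 − 1000 = 999.944 − 1000 = -0.06‰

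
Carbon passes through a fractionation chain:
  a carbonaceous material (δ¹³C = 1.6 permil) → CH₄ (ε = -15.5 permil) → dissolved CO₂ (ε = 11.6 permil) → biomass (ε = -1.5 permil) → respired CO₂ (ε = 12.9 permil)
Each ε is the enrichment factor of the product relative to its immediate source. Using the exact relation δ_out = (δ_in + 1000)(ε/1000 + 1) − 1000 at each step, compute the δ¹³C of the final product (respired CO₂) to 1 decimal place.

8.9 permil

step 1: δ = (1.60 + 1000)·(-15.5/1000 + 1) − 1000 = -13.92 permil
step 2: δ = (-13.92 + 1000)·(11.6/1000 + 1) − 1000 = -2.49 permil
step 3: δ = (-2.49 + 1000)·(-1.5/1000 + 1) − 1000 = -3.98 permil
step 4: δ = (-3.98 + 1000)·(12.9/1000 + 1) − 1000 = 8.87 permil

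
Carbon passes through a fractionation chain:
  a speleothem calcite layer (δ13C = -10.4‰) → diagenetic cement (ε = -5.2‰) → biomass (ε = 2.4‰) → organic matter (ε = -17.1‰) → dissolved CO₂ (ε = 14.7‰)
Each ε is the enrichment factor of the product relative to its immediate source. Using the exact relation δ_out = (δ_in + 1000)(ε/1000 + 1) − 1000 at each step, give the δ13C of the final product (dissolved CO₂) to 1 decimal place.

step 1: δ = (-10.40 + 1000)·(-5.2/1000 + 1) − 1000 = -15.55‰
step 2: δ = (-15.55 + 1000)·(2.4/1000 + 1) − 1000 = -13.18‰
step 3: δ = (-13.18 + 1000)·(-17.1/1000 + 1) − 1000 = -30.06‰
step 4: δ = (-30.06 + 1000)·(14.7/1000 + 1) − 1000 = -15.80‰

-15.8‰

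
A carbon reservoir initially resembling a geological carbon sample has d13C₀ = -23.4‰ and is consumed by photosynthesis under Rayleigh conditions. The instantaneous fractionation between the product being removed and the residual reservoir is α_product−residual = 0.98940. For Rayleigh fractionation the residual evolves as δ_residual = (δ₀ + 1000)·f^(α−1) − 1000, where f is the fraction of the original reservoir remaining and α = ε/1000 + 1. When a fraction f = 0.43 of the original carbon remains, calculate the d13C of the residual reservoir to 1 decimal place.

Rayleigh residual: δ_res = (δ₀ + 1000)·f^(α−1) − 1000
α − 1 = -0.01060
f^(α−1) = 0.43^(-0.01060) = 1.008986
δ_res = (-23.4 + 1000) × 1.008986 − 1000 = 985.376 − 1000 = -14.62‰

-14.6‰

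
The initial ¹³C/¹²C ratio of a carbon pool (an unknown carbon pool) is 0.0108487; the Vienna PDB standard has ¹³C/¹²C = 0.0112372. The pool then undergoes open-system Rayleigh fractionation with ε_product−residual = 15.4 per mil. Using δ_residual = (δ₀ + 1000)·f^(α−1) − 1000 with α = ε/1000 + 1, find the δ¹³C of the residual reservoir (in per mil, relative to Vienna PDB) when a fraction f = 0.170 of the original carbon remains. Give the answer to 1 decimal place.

δ₀ = (0.0108487/0.0112372 − 1)×1000 = (0.965427 − 1)×1000 = -34.573 per mil
α − 1 = ε/1000 = 0.0154
f^(α−1) = 0.170^(0.0154) = 0.973081
δ_res = (-34.573 + 1000) × 0.973081 − 1000 = 939.439 − 1000 = -60.56 per mil

-60.6 per mil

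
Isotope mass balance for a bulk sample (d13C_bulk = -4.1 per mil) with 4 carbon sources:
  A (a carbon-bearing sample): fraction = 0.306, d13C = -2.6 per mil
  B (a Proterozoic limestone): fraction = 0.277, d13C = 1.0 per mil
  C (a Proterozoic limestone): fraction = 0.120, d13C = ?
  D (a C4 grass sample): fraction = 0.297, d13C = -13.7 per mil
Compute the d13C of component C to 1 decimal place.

Isotope mass balance: δ_bulk = Σ fᵢ·δᵢ.
-4.1 = 0.306×(-2.6) + 0.277×(1.0) + 0.120×δ_C + 0.297×(-13.7)
0.120·δ_C = -4.1 − (-4.587) = 0.487
δ_C = 0.487 / 0.120 = 4.06 per mil

4.1 per mil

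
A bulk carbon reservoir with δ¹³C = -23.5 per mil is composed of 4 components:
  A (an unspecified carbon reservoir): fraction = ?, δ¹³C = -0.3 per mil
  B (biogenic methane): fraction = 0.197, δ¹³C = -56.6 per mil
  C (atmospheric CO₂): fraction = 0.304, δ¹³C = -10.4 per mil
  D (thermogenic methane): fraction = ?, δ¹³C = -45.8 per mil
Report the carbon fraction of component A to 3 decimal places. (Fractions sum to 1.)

0.300

Let f_A and f_D be the unknown fractions; fractions sum to 1 so f_A + f_D = 0.499.
Mass balance: Σ fᵢ·δᵢ = δ_bulk ⇒ f_A·(-0.3) + f_D·(-45.8) = -23.5 − (-14.312) = -9.188
Substitute f_D = 0.499 − f_A:
f_A·(-0.3 − -45.8) = -9.188 − 0.499×(-45.8) = 13.666
f_A = 13.666 / 45.5 = 0.3004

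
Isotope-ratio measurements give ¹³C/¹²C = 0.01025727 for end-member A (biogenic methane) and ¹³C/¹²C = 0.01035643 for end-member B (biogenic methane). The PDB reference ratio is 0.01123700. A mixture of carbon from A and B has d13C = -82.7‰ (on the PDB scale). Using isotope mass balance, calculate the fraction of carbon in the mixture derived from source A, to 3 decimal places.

0.491

δ_A = (0.01025727/0.01123700 − 1)×1000 = (0.912812 − 1)×1000 = -87.188‰
δ_B = (0.01035643/0.01123700 − 1)×1000 = (0.921637 − 1)×1000 = -78.363‰
f_A = (δ_mix − δ_B)/(δ_A − δ_B) = (-82.7 − (-78.363))/(-87.188 − (-78.363))
f_A = -4.337 / -8.824 = 0.4914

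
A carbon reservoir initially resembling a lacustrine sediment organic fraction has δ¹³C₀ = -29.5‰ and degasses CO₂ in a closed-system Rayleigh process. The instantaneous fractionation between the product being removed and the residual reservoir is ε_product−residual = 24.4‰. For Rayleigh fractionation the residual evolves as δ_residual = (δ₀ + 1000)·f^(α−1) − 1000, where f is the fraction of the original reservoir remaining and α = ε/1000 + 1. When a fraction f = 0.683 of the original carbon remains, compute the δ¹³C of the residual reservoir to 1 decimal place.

Rayleigh residual: δ_res = (δ₀ + 1000)·f^(α−1) − 1000
α = ε/1000 + 1 = 1.02440, so α − 1 = 0.02440
f^(α−1) = 0.683^(0.02440) = 0.990740
δ_res = (-29.5 + 1000) × 0.990740 − 1000 = 961.514 − 1000 = -38.49‰

-38.5‰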